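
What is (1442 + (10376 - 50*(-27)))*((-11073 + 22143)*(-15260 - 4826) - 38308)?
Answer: -2928435839104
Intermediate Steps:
(1442 + (10376 - 50*(-27)))*((-11073 + 22143)*(-15260 - 4826) - 38308) = (1442 + (10376 - 1*(-1350)))*(11070*(-20086) - 38308) = (1442 + (10376 + 1350))*(-222352020 - 38308) = (1442 + 11726)*(-222390328) = 13168*(-222390328) = -2928435839104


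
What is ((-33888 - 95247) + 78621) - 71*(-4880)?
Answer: 295966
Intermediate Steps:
((-33888 - 95247) + 78621) - 71*(-4880) = (-129135 + 78621) + 346480 = -50514 + 346480 = 295966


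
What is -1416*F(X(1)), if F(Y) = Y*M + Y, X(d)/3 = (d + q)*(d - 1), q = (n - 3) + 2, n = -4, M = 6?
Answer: 0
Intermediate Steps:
q = -5 (q = (-4 - 3) + 2 = -7 + 2 = -5)
X(d) = 3*(-1 + d)*(-5 + d) (X(d) = 3*((d - 5)*(d - 1)) = 3*((-5 + d)*(-1 + d)) = 3*((-1 + d)*(-5 + d)) = 3*(-1 + d)*(-5 + d))
F(Y) = 7*Y (F(Y) = Y*6 + Y = 6*Y + Y = 7*Y)
-1416*F(X(1)) = -9912*(15 - 18*1 + 3*1²) = -9912*(15 - 18 + 3*1) = -9912*(15 - 18 + 3) = -9912*0 = -1416*0 = 0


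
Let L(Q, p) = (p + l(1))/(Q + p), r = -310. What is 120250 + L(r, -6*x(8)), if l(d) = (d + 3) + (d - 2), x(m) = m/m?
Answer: 37999003/316 ≈ 1.2025e+5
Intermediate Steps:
x(m) = 1
l(d) = 1 + 2*d (l(d) = (3 + d) + (-2 + d) = 1 + 2*d)
L(Q, p) = (3 + p)/(Q + p) (L(Q, p) = (p + (1 + 2*1))/(Q + p) = (p + (1 + 2))/(Q + p) = (p + 3)/(Q + p) = (3 + p)/(Q + p))
120250 + L(r, -6*x(8)) = 120250 + (3 - 6*1)/(-310 - 6*1) = 120250 + (3 - 6)/(-310 - 6) = 120250 - 3/(-316) = 120250 - 1/316*(-3) = 120250 + 3/316 = 37999003/316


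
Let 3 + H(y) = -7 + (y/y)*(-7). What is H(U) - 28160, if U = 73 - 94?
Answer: -28177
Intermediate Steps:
U = -21
H(y) = -17 (H(y) = -3 + (-7 + (y/y)*(-7)) = -3 + (-7 + 1*(-7)) = -3 + (-7 - 7) = -3 - 14 = -17)
H(U) - 28160 = -17 - 28160 = -28177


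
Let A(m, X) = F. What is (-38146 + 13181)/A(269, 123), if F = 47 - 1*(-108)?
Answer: -4993/31 ≈ -161.06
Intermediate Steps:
F = 155 (F = 47 + 108 = 155)
A(m, X) = 155
(-38146 + 13181)/A(269, 123) = (-38146 + 13181)/155 = -24965*1/155 = -4993/31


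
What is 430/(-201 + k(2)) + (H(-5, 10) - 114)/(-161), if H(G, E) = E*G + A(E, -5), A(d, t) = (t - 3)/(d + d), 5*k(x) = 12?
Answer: -914504/799365 ≈ -1.1440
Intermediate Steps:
k(x) = 12/5 (k(x) = (⅕)*12 = 12/5)
A(d, t) = (-3 + t)/(2*d) (A(d, t) = (-3 + t)/((2*d)) = (-3 + t)*(1/(2*d)) = (-3 + t)/(2*d))
H(G, E) = -4/E + E*G (H(G, E) = E*G + (-3 - 5)/(2*E) = E*G + (½)*(-8)/E = E*G - 4/E = -4/E + E*G)
430/(-201 + k(2)) + (H(-5, 10) - 114)/(-161) = 430/(-201 + 12/5) + ((-4/10 + 10*(-5)) - 114)/(-161) = 430/(-993/5) + ((-4*⅒ - 50) - 114)*(-1/161) = 430*(-5/993) + ((-⅖ - 50) - 114)*(-1/161) = -2150/993 + (-252/5 - 114)*(-1/161) = -2150/993 - 822/5*(-1/161) = -2150/993 + 822/805 = -914504/799365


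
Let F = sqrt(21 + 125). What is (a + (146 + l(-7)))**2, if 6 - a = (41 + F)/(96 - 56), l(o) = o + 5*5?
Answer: (6759 - sqrt(146))**2/1600 ≈ 28451.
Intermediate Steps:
l(o) = 25 + o (l(o) = o + 25 = 25 + o)
F = sqrt(146) ≈ 12.083
a = 199/40 - sqrt(146)/40 (a = 6 - (41 + sqrt(146))/(96 - 56) = 6 - (41 + sqrt(146))/40 = 6 - (41/40 + sqrt(146)/40) = 6 + (-41/40 - sqrt(146)/40) = 199/40 - sqrt(146)/40 ≈ 4.6729)
(a + (146 + l(-7)))**2 = ((199/40 - sqrt(146)/40) + (146 + (25 - 7)))**2 = ((199/40 - sqrt(146)/40) + (146 + 18))**2 = ((199/40 - sqrt(146)/40) + 164)**2 = (6759/40 - sqrt(146)/40)**2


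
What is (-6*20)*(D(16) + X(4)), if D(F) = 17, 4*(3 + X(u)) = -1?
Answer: -1650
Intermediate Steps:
X(u) = -13/4 (X(u) = -3 + (¼)*(-1) = -3 - ¼ = -13/4)
(-6*20)*(D(16) + X(4)) = (-6*20)*(17 - 13/4) = -120*55/4 = -1650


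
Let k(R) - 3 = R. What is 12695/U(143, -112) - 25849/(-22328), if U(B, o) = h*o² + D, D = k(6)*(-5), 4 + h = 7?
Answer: 1255040323/839242536 ≈ 1.4954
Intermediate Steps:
k(R) = 3 + R
h = 3 (h = -4 + 7 = 3)
D = -45 (D = (3 + 6)*(-5) = 9*(-5) = -45)
U(B, o) = -45 + 3*o² (U(B, o) = 3*o² - 45 = -45 + 3*o²)
12695/U(143, -112) - 25849/(-22328) = 12695/(-45 + 3*(-112)²) - 25849/(-22328) = 12695/(-45 + 3*12544) - 25849*(-1/22328) = 12695/(-45 + 37632) + 25849/22328 = 12695/37587 + 25849/22328 = 1255040323/839242536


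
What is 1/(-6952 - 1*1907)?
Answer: -1/8859 ≈ -0.00011288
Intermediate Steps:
1/(-6952 - 1*1907) = 1/(-6952 - 1907) = 1/(-8859) = -1/8859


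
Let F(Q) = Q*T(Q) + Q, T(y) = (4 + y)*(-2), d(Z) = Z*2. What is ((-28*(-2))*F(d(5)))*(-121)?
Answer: 1829520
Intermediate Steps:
d(Z) = 2*Z
T(y) = -8 - 2*y
F(Q) = Q + Q*(-8 - 2*Q) (F(Q) = Q*(-8 - 2*Q) + Q = Q + Q*(-8 - 2*Q))
((-28*(-2))*F(d(5)))*(-121) = ((-28*(-2))*(-2*5*(7 + 2*(2*5))))*(-121) = (56*(-1*10*(7 + 2*10)))*(-121) = (56*(-1*10*(7 + 20)))*(-121) = (56*(-1*10*27))*(-121) = (56*(-270))*(-121) = -15120*(-121) = 1829520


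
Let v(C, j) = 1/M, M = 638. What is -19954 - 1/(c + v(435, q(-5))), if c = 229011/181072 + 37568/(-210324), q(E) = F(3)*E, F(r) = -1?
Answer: -65921858532265714/3303539207689 ≈ -19955.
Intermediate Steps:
q(E) = -E
v(C, j) = 1/638
c = 10340999167/9520946832 (c = 229011*(1/181072) + 37568*(-1/210324) = 229011/181072 - 9392/52581 = 10340999167/9520946832 ≈ 1.0861)
-19954 - 1/(c + v(435, q(-5))) = -19954 - 1/(10340999167/9520946832 + 1/638) = -19954 - 1/3303539207689/3037182039408 = -19954 - 1*3037182039408/3303539207689 = -19954 - 3037182039408/3303539207689 = -65921858532265714/3303539207689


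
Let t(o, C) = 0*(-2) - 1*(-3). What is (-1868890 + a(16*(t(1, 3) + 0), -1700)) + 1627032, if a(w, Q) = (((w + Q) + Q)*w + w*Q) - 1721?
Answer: -486075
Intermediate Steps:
t(o, C) = 3 (t(o, C) = 0 + 3 = 3)
a(w, Q) = -1721 + Q*w + w*(w + 2*Q) (a(w, Q) = (((Q + w) + Q)*w + Q*w) - 1721 = ((w + 2*Q)*w + Q*w) - 1721 = (w*(w + 2*Q) + Q*w) - 1721 = (Q*w + w*(w + 2*Q)) - 1721 = -1721 + Q*w + w*(w + 2*Q))
(-1868890 + a(16*(t(1, 3) + 0), -1700)) + 1627032 = (-1868890 + (-1721 + (16*(3 + 0))² + 3*(-1700)*(16*(3 + 0)))) + 1627032 = (-1868890 + (-1721 + (16*3)² + 3*(-1700)*(16*3))) + 1627032 = (-1868890 + (-1721 + 48² + 3*(-1700)*48)) + 1627032 = (-1868890 + (-1721 + 2304 - 244800)) + 1627032 = (-1868890 - 244217) + 1627032 = -2113107 + 1627032 = -486075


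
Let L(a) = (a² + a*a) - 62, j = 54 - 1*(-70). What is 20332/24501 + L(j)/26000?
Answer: 128056769/63702600 ≈ 2.0102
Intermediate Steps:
j = 124 (j = 54 + 70 = 124)
L(a) = -62 + 2*a² (L(a) = (a² + a²) - 62 = 2*a² - 62 = -62 + 2*a²)
20332/24501 + L(j)/26000 = 20332/24501 + (-62 + 2*124²)/26000 = 20332*(1/24501) + (-62 + 2*15376)*(1/26000) = 20332/24501 + (-62 + 30752)*(1/26000) = 20332/24501 + 30690*(1/26000) = 20332/24501 + 3069/2600 = 128056769/63702600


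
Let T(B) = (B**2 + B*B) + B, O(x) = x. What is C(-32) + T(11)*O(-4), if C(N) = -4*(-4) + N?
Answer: -1028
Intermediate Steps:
C(N) = 16 + N
T(B) = B + 2*B**2 (T(B) = (B**2 + B**2) + B = 2*B**2 + B = B + 2*B**2)
C(-32) + T(11)*O(-4) = (16 - 32) + (11*(1 + 2*11))*(-4) = -16 + (11*(1 + 22))*(-4) = -16 + (11*23)*(-4) = -16 + 253*(-4) = -16 - 1012 = -1028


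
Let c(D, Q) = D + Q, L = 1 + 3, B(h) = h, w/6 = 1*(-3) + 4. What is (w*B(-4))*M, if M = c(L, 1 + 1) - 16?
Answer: 240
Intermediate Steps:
w = 6 (w = 6*(1*(-3) + 4) = 6*(-3 + 4) = 6*1 = 6)
L = 4
M = -10 (M = (4 + (1 + 1)) - 16 = (4 + 2) - 16 = 6 - 16 = -10)
(w*B(-4))*M = (6*(-4))*(-10) = -24*(-10) = 240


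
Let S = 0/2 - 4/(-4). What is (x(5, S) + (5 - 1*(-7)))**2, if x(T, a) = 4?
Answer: 256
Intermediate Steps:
S = 1 (S = 0*(1/2) - 4*(-1/4) = 0 + 1 = 1)
(x(5, S) + (5 - 1*(-7)))**2 = (4 + (5 - 1*(-7)))**2 = (4 + (5 + 7))**2 = (4 + 12)**2 = 16**2 = 256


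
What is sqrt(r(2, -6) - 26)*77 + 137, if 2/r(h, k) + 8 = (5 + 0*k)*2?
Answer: 137 + 385*I ≈ 137.0 + 385.0*I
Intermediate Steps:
r(h, k) = 1 (r(h, k) = 2/(-8 + (5 + 0*k)*2) = 2/(-8 + (5 + 0)*2) = 2/(-8 + 5*2) = 2/(-8 + 10) = 2/2 = 2*(1/2) = 1)
sqrt(r(2, -6) - 26)*77 + 137 = sqrt(1 - 26)*77 + 137 = sqrt(-25)*77 + 137 = (5*I)*77 + 137 = 385*I + 137 = 137 + 385*I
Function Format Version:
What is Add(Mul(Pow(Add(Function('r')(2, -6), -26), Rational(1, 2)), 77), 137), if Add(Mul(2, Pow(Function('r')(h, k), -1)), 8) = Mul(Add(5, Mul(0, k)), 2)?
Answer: Add(137, Mul(385, I)) ≈ Add(137.00, Mul(385.00, I))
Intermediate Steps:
Function('r')(h, k) = 1 (Function('r')(h, k) = Mul(2, Pow(Add(-8, Mul(Add(5, Mul(0, k)), 2)), -1)) = Mul(2, Pow(Add(-8, Mul(Add(5, 0), 2)), -1)) = Mul(2, Pow(Add(-8, Mul(5, 2)), -1)) = Mul(2, Pow(Add(-8, 10), -1)) = Mul(2, Pow(2, -1)) = Mul(2, Rational(1, 2)) = 1)
Add(Mul(Pow(Add(Function('r')(2, -6), -26), Rational(1, 2)), 77), 137) = Add(Mul(Pow(Add(1, -26), Rational(1, 2)), 77), 137) = Add(Mul(Pow(-25, Rational(1, 2)), 77), 137) = Add(Mul(Mul(5, I), 77), 137) = Add(Mul(385, I), 137) = Add(137, Mul(385, I))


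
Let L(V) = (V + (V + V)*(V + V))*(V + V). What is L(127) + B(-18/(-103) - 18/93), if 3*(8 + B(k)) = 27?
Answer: 16419323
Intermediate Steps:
L(V) = 2*V*(V + 4*V²) (L(V) = (V + (2*V)*(2*V))*(2*V) = (V + 4*V²)*(2*V) = 2*V*(V + 4*V²))
B(k) = 1 (B(k) = -8 + (⅓)*27 = -8 + 9 = 1)
L(127) + B(-18/(-103) - 18/93) = 127²*(2 + 8*127) + 1 = 16129*(2 + 1016) + 1 = 16129*1018 + 1 = 16419322 + 1 = 16419323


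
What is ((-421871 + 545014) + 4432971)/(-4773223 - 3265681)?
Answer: -2278057/4019452 ≈ -0.56676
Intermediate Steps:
((-421871 + 545014) + 4432971)/(-4773223 - 3265681) = (123143 + 4432971)/(-8038904) = 4556114*(-1/8038904) = -2278057/4019452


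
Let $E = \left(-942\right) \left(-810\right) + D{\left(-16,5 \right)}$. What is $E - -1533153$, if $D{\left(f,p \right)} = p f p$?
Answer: $2295773$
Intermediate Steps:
$D{\left(f,p \right)} = f p^{2}$ ($D{\left(f,p \right)} = f p p = f p^{2}$)
$E = 762620$ ($E = \left(-942\right) \left(-810\right) - 16 \cdot 5^{2} = 763020 - 400 = 762620$)
$E - -1533153 = 762620 - -1533153 = 762620 + 1533153 = 2295773$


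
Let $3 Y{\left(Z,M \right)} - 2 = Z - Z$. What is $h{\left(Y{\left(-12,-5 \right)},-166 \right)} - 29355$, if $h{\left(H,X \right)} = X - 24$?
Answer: $-29545$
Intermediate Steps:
$Y{\left(Z,M \right)} = \frac{2}{3}$ ($Y{\left(Z,M \right)} = \frac{2}{3} + \frac{Z - Z}{3} = \frac{2}{3} + \frac{1}{3} \cdot 0 = \frac{2}{3} + 0 = \frac{2}{3}$)
$h{\left(H,X \right)} = -24 + X$
$h{\left(Y{\left(-12,-5 \right)},-166 \right)} - 29355 = \left(-24 - 166\right) - 29355 = -190 - 29355 = -29545$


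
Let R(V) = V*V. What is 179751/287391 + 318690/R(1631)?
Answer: 14609108659/19602726409 ≈ 0.74526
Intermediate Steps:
R(V) = V²
179751/287391 + 318690/R(1631) = 179751/287391 + 318690/(1631²) = 179751*(1/287391) + 318690/2660161 = 4609/7369 + 318690*(1/2660161) = 4609/7369 + 318690/2660161 = 14609108659/19602726409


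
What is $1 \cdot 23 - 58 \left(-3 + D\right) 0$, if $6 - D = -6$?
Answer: $23$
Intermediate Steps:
$D = 12$ ($D = 6 - -6 = 6 + 6 = 12$)
$1 \cdot 23 - 58 \left(-3 + D\right) 0 = 1 \cdot 23 - 58 \left(-3 + 12\right) 0 = 23 - 58 \cdot 9 \cdot 0 = 23 - 0 = 23 + 0 = 23$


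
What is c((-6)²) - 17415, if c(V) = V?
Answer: -17379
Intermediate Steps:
c((-6)²) - 17415 = (-6)² - 17415 = 36 - 17415 = -17379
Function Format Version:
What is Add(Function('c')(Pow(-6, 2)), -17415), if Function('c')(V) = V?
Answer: -17379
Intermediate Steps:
Add(Function('c')(Pow(-6, 2)), -17415) = Add(Pow(-6, 2), -17415) = Add(36, -17415) = -17379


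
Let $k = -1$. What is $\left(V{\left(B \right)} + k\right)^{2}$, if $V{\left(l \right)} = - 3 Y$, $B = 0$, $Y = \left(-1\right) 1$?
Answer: $4$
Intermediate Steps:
$Y = -1$
$V{\left(l \right)} = 3$ ($V{\left(l \right)} = \left(-3\right) \left(-1\right) = 3$)
$\left(V{\left(B \right)} + k\right)^{2} = \left(3 - 1\right)^{2} = 2^{2} = 4$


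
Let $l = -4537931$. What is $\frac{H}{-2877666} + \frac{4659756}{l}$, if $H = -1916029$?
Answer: $- \frac{4714414013497}{13058649749046} \approx -0.36102$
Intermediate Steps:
$\frac{H}{-2877666} + \frac{4659756}{l} = - \frac{1916029}{-2877666} + \frac{4659756}{-4537931} = \left(-1916029\right) \left(- \frac{1}{2877666}\right) + 4659756 \left(- \frac{1}{4537931}\right) = \frac{1916029}{2877666} - \frac{4659756}{4537931} = - \frac{4714414013497}{13058649749046}$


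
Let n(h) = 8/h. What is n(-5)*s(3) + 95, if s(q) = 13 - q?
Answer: 79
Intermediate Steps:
n(-5)*s(3) + 95 = (8/(-5))*(13 - 1*3) + 95 = (8*(-⅕))*(13 - 3) + 95 = -8/5*10 + 95 = -16 + 95 = 79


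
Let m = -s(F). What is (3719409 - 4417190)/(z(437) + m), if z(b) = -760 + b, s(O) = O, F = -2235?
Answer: -697781/1912 ≈ -364.95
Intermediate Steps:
m = 2235 (m = -1*(-2235) = 2235)
(3719409 - 4417190)/(z(437) + m) = (3719409 - 4417190)/((-760 + 437) + 2235) = -697781/(-323 + 2235) = -697781/1912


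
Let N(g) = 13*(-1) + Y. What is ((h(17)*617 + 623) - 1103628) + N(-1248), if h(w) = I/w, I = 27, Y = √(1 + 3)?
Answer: -18734613/17 ≈ -1.1020e+6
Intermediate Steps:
Y = 2 (Y = √4 = 2)
h(w) = 27/w
N(g) = -11 (N(g) = 13*(-1) + 2 = -13 + 2 = -11)
((h(17)*617 + 623) - 1103628) + N(-1248) = (((27/17)*617 + 623) - 1103628) - 11 = ((16659/17 + 623) - 1103628) - 11 = (27250/17 - 1103628) - 11 = -18734426/17 - 11 = -18734613/17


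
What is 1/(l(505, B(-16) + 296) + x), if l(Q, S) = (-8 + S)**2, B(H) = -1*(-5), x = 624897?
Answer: 1/710746 ≈ 1.4070e-6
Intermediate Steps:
B(H) = 5
1/(l(505, B(-16) + 296) + x) = 1/((-8 + (5 + 296))**2 + 624897) = 1/((-8 + 301)**2 + 624897) = 1/(293**2 + 624897) = 1/(85849 + 624897) = 1/710746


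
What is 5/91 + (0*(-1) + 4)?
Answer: 369/91 ≈ 4.0549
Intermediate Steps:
5/91 + (0*(-1) + 4) = (1/91)*5 + (0 + 4) = 5/91 + 4 = 369/91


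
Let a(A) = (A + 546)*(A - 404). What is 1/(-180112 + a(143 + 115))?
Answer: -1/297496 ≈ -3.3614e-6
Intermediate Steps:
a(A) = (-404 + A)*(546 + A) (a(A) = (546 + A)*(-404 + A) = (-404 + A)*(546 + A))
1/(-180112 + a(143 + 115)) = 1/(-180112 + (-220584 + (143 + 115)² + 142*(143 + 115))) = 1/(-180112 + (-220584 + 258² + 142*258)) = 1/(-180112 + (-220584 + 66564 + 36636)) = 1/(-180112 - 117384) = 1/(-297496) = -1/297496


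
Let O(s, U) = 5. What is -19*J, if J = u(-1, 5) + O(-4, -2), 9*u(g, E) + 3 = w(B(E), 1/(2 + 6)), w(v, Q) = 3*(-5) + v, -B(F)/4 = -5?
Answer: -893/9 ≈ -99.222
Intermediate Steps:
B(F) = 20 (B(F) = -4*(-5) = 20)
w(v, Q) = -15 + v
u(g, E) = 2/9 (u(g, E) = -⅓ + (-15 + 20)/9 = -⅓ + (⅑)*5 = -⅓ + 5/9 = 2/9)
J = 47/9 (J = 2/9 + 5 = 47/9 ≈ 5.2222)
-19*J = -19*47/9 = -893/9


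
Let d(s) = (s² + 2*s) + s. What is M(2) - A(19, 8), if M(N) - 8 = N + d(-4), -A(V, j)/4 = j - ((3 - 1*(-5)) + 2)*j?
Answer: -274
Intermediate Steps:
d(s) = s² + 3*s
A(V, j) = 36*j (A(V, j) = -4*(j - ((3 - 1*(-5)) + 2)*j) = -4*(j - ((3 + 5) + 2)*j) = -4*(j - (8 + 2)*j) = -4*(j - 10*j) = -(-36)*j = 36*j)
M(N) = 12 + N (M(N) = 8 + (N - 4*(3 - 4)) = 8 + (N - 4*(-1)) = 8 + (N + 4) = 8 + (4 + N) = 12 + N)
M(2) - A(19, 8) = (12 + 2) - 36*8 = 14 - 1*288 = 14 - 288 = -274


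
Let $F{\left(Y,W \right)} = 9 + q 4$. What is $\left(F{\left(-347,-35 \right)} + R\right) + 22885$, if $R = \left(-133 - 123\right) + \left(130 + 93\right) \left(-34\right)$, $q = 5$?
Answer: $15076$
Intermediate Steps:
$F{\left(Y,W \right)} = 29$ ($F{\left(Y,W \right)} = 9 + 5 \cdot 4 = 9 + 20 = 29$)
$R = -7838$ ($R = \left(-133 - 123\right) + 223 \left(-34\right) = -256 - 7582 = -7838$)
$\left(F{\left(-347,-35 \right)} + R\right) + 22885 = \left(29 - 7838\right) + 22885 = -7809 + 22885 = 15076$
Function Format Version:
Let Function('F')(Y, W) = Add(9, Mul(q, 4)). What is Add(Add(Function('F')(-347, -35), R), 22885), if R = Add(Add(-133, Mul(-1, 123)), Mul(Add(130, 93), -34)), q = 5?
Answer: 15076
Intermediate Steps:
Function('F')(Y, W) = 29 (Function('F')(Y, W) = Add(9, Mul(5, 4)) = Add(9, 20) = 29)
R = -7838 (R = Add(Add(-133, -123), Mul(223, -34)) = Add(-256, -7582) = -7838)
Add(Add(Function('F')(-347, -35), R), 22885) = Add(Add(29, -7838), 22885) = Add(-7809, 22885) = 15076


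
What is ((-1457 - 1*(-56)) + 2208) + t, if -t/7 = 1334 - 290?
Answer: -6501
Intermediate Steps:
t = -7308 (t = -7*(1334 - 290) = -7*1044 = -7308)
((-1457 - 1*(-56)) + 2208) + t = ((-1457 - 1*(-56)) + 2208) - 7308 = ((-1457 + 56) + 2208) - 7308 = (-1401 + 2208) - 7308 = 807 - 7308 = -6501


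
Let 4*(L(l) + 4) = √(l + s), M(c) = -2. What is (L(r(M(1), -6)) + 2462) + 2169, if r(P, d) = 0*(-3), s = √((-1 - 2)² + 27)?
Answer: 4627 + √6/4 ≈ 4627.6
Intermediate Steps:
s = 6 (s = √((-3)² + 27) = √(9 + 27) = √36 = 6)
r(P, d) = 0
L(l) = -4 + √(6 + l)/4 (L(l) = -4 + √(l + 6)/4 = -4 + √(6 + l)/4)
(L(r(M(1), -6)) + 2462) + 2169 = ((-4 + √(6 + 0)/4) + 2462) + 2169 = ((-4 + √6/4) + 2462) + 2169 = (2458 + √6/4) + 2169 = 4627 + √6/4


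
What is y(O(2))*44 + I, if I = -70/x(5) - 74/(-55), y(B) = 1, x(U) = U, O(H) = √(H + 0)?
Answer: 1724/55 ≈ 31.345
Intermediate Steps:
O(H) = √H
I = -696/55 (I = -70/5 - 74/(-55) = -70*⅕ - 74*(-1/55) = -14 + 74/55 = -696/55 ≈ -12.655)
y(O(2))*44 + I = 1*44 - 696/55 = 44 - 696/55 = 1724/55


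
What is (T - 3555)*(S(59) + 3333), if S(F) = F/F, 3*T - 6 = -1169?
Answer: -39434552/3 ≈ -1.3145e+7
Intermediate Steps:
T = -1163/3 (T = 2 + (⅓)*(-1169) = 2 - 1169/3 = -1163/3 ≈ -387.67)
S(F) = 1
(T - 3555)*(S(59) + 3333) = (-1163/3 - 3555)*(1 + 3333) = -11828/3*3334 = -39434552/3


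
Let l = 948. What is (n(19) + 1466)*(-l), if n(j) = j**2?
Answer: -1731996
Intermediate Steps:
(n(19) + 1466)*(-l) = (19**2 + 1466)*(-1*948) = (361 + 1466)*(-948) = 1827*(-948) = -1731996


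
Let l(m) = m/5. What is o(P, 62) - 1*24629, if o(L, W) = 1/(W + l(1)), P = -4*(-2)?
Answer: -7659614/311 ≈ -24629.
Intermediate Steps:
l(m) = m/5 (l(m) = m*(⅕) = m/5)
P = 8
o(L, W) = 1/(⅕ + W) (o(L, W) = 1/(W + (⅕)*1) = 1/(W + ⅕) = 1/(⅕ + W))
o(P, 62) - 1*24629 = 5/(1 + 5*62) - 1*24629 = 5/(1 + 310) - 24629 = 5/311 - 24629 = -7659614/311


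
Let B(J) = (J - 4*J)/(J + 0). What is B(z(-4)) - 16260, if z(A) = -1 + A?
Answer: -16263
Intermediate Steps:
B(J) = -3 (B(J) = (-3*J)/J = -3)
B(z(-4)) - 16260 = -3 - 16260 = -16263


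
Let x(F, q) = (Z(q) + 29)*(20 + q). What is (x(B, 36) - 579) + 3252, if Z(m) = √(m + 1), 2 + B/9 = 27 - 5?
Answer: 4297 + 56*√37 ≈ 4637.6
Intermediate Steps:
B = 180 (B = -18 + 9*(27 - 5) = -18 + 9*22 = -18 + 198 = 180)
Z(m) = √(1 + m)
x(F, q) = (20 + q)*(29 + √(1 + q)) (x(F, q) = (√(1 + q) + 29)*(20 + q) = (29 + √(1 + q))*(20 + q) = (20 + q)*(29 + √(1 + q)))
(x(B, 36) - 579) + 3252 = ((580 + 20*√(1 + 36) + 29*36 + 36*√(1 + 36)) - 579) + 3252 = ((580 + 20*√37 + 1044 + 36*√37) - 579) + 3252 = ((1624 + 56*√37) - 579) + 3252 = (1045 + 56*√37) + 3252 = 4297 + 56*√37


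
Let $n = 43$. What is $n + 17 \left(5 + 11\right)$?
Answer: $315$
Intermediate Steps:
$n + 17 \left(5 + 11\right) = 43 + 17 \left(5 + 11\right) = 43 + 17 \cdot 16 = 43 + 272 = 315$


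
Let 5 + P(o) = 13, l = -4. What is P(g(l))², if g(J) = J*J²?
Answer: 64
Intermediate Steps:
g(J) = J³
P(o) = 8 (P(o) = -5 + 13 = 8)
P(g(l))² = 8² = 64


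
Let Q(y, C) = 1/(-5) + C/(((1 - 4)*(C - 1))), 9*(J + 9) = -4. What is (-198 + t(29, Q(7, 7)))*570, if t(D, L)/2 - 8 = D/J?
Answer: -1823088/17 ≈ -1.0724e+5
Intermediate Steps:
J = -85/9 (J = -9 + (1/9)*(-4) = -9 - 4/9 = -85/9 ≈ -9.4444)
Q(y, C) = -1/5 + C/(3 - 3*C) (Q(y, C) = 1*(-1/5) + C/((-3*(-1 + C))) = -1/5 + C/(3 - 3*C))
t(D, L) = 16 - 18*D/85 (t(D, L) = 16 + 2*(D/(-85/9)) = 16 + 2*(D*(-9/85)) = 16 + 2*(-9*D/85) = 16 - 18*D/85)
(-198 + t(29, Q(7, 7)))*570 = (-198 + (16 - 18/85*29))*570 = (-198 + (16 - 522/85))*570 = (-198 + 838/85)*570 = -15992/85*570 = -1823088/17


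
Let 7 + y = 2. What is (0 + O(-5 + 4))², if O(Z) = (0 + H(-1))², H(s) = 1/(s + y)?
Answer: 1/1296 ≈ 0.00077160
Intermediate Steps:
y = -5 (y = -7 + 2 = -5)
H(s) = 1/(-5 + s) (H(s) = 1/(s - 5) = 1/(-5 + s))
O(Z) = 1/36 (O(Z) = (0 + 1/(-5 - 1))² = (0 + 1/(-6))² = (0 - ⅙)² = (-⅙)² = 1/36)
(0 + O(-5 + 4))² = (0 + 1/36)² = (1/36)² = 1/1296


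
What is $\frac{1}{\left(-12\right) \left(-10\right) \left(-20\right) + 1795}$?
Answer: $- \frac{1}{605} \approx -0.0016529$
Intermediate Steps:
$\frac{1}{\left(-12\right) \left(-10\right) \left(-20\right) + 1795} = \frac{1}{120 \left(-20\right) + 1795} = \frac{1}{-2400 + 1795} = \frac{1}{-605} = - \frac{1}{605}$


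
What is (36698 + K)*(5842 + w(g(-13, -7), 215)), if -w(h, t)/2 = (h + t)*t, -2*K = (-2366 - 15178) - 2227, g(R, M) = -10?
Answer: -3834194718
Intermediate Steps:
K = 19771/2 (K = -((-2366 - 15178) - 2227)/2 = -(-17544 - 2227)/2 = -1/2*(-19771) = 19771/2 ≈ 9885.5)
w(h, t) = -2*t*(h + t) (w(h, t) = -2*(h + t)*t = -2*t*(h + t))
(36698 + K)*(5842 + w(g(-13, -7), 215)) = (36698 + 19771/2)*(5842 - 2*215*(-10 + 215)) = 93167*(5842 - 2*215*205)/2 = 93167*(5842 - 88150)/2 = (93167/2)*(-82308) = -3834194718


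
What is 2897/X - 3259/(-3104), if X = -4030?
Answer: 2070741/6254560 ≈ 0.33108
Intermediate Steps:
2897/X - 3259/(-3104) = 2897/(-4030) - 3259/(-3104) = 2897*(-1/4030) - 3259*(-1/3104) = -2897/4030 + 3259/3104 = 2070741/6254560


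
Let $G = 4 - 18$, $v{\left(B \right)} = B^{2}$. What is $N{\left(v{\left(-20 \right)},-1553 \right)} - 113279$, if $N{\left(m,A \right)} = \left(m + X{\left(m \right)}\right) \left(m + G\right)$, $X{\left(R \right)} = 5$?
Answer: $43051$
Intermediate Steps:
$G = -14$ ($G = 4 - 18 = -14$)
$N{\left(m,A \right)} = \left(-14 + m\right) \left(5 + m\right)$ ($N{\left(m,A \right)} = \left(m + 5\right) \left(m - 14\right) = \left(5 + m\right) \left(-14 + m\right) = \left(-14 + m\right) \left(5 + m\right)$)
$N{\left(v{\left(-20 \right)},-1553 \right)} - 113279 = \left(-70 + \left(\left(-20\right)^{2}\right)^{2} - 9 \left(-20\right)^{2}\right) - 113279 = \left(-70 + 400^{2} - 3600\right) - 113279 = \left(-70 + 160000 - 3600\right) - 113279 = 156330 - 113279 = 43051$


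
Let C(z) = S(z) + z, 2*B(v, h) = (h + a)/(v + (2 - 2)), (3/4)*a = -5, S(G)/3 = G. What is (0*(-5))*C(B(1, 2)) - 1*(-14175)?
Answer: 14175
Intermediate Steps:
S(G) = 3*G
a = -20/3 (a = (4/3)*(-5) = -20/3 ≈ -6.6667)
B(v, h) = (-20/3 + h)/(2*v) (B(v, h) = ((h - 20/3)/(v + (2 - 2)))/2 = ((-20/3 + h)/(v + 0))/2 = ((-20/3 + h)/v)/2 = (-20/3 + h)/(2*v))
C(z) = 4*z (C(z) = 3*z + z = 4*z)
(0*(-5))*C(B(1, 2)) - 1*(-14175) = (0*(-5))*(4*((⅙)*(-20 + 3*2)/1)) - 1*(-14175) = 0*(4*((⅙)*1*(-20 + 6))) + 14175 = 0*(4*((⅙)*1*(-14))) + 14175 = 0*(4*(-7/3)) + 14175 = 0*(-28/3) + 14175 = 0 + 14175 = 14175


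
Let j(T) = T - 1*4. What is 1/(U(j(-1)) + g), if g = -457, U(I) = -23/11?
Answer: -11/5050 ≈ -0.0021782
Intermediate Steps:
j(T) = -4 + T (j(T) = T - 4 = -4 + T)
U(I) = -23/11 (U(I) = -23*1/11 = -23/11)
1/(U(j(-1)) + g) = 1/(-23/11 - 457) = 1/(-5050/11) = -11/5050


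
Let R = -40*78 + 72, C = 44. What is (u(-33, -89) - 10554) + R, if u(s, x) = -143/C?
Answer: -54421/4 ≈ -13605.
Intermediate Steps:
u(s, x) = -13/4 (u(s, x) = -143/44 = -143*1/44 = -13/4)
R = -3048 (R = -3120 + 72 = -3048)
(u(-33, -89) - 10554) + R = (-13/4 - 10554) - 3048 = -42229/4 - 3048 = -54421/4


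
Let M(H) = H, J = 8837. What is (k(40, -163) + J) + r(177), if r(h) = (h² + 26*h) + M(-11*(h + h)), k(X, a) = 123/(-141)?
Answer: 1921037/47 ≈ 40873.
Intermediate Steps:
k(X, a) = -41/47 (k(X, a) = 123*(-1/141) = -41/47)
r(h) = h² + 4*h (r(h) = (h² + 26*h) - 11*(h + h) = (h² + 26*h) - 22*h = h² + 4*h)
(k(40, -163) + J) + r(177) = (-41/47 + 8837) + 177*(4 + 177) = 415298/47 + 177*181 = 415298/47 + 32037 = 1921037/47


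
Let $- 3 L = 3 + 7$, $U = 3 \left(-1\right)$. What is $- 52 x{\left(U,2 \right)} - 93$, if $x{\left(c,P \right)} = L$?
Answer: $\frac{241}{3} \approx 80.333$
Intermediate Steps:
$U = -3$
$L = - \frac{10}{3}$ ($L = - \frac{3 + 7}{3} = \left(- \frac{1}{3}\right) 10 = - \frac{10}{3} \approx -3.3333$)
$x{\left(c,P \right)} = - \frac{10}{3}$
$- 52 x{\left(U,2 \right)} - 93 = \left(-52\right) \left(- \frac{10}{3}\right) - 93 = \frac{520}{3} - 93 = \frac{241}{3}$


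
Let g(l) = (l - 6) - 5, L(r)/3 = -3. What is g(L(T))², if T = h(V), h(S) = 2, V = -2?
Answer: 400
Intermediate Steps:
T = 2
L(r) = -9 (L(r) = 3*(-3) = -9)
g(l) = -11 + l (g(l) = (-6 + l) - 5 = -11 + l)
g(L(T))² = (-11 - 9)² = (-20)² = 400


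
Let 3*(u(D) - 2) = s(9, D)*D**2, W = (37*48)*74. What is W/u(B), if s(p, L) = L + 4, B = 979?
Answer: 394272/942147509 ≈ 0.00041848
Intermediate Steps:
W = 131424 (W = 1776*74 = 131424)
s(p, L) = 4 + L
u(D) = 2 + D**2*(4 + D)/3 (u(D) = 2 + ((4 + D)*D**2)/3 = 2 + (D**2*(4 + D))/3 = 2 + D**2*(4 + D)/3)
W/u(B) = 131424/(2 + (1/3)*979**2*(4 + 979)) = 131424/(2 + (1/3)*958441*983) = 131424/(2 + 942147503/3) = 131424/(942147509/3) = 131424*(3/942147509) = 394272/942147509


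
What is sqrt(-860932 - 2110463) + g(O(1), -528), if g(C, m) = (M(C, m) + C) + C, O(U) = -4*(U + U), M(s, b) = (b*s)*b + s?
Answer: -2230296 + 3*I*sqrt(330155) ≈ -2.2303e+6 + 1723.8*I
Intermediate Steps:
M(s, b) = s + s*b**2 (M(s, b) = s*b**2 + s = s + s*b**2)
O(U) = -8*U
g(C, m) = 2*C + C*(1 + m**2) (g(C, m) = (C*(1 + m**2) + C) + C = (C + C*(1 + m**2)) + C = 2*C + C*(1 + m**2))
sqrt(-860932 - 2110463) + g(O(1), -528) = sqrt(-860932 - 2110463) + (-8*1)*(3 + (-528)**2) = sqrt(-2971395) - 8*(3 + 278784) = 3*I*sqrt(330155) - 8*278787 = 3*I*sqrt(330155) - 2230296 = -2230296 + 3*I*sqrt(330155)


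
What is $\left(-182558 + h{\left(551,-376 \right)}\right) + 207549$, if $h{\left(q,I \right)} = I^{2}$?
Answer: $166367$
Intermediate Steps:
$\left(-182558 + h{\left(551,-376 \right)}\right) + 207549 = \left(-182558 + \left(-376\right)^{2}\right) + 207549 = \left(-182558 + 141376\right) + 207549 = -41182 + 207549 = 166367$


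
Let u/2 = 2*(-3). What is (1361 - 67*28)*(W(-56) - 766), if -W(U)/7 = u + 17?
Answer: 412515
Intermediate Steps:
u = -12 (u = 2*(2*(-3)) = 2*(-6) = -12)
W(U) = -35 (W(U) = -7*(-12 + 17) = -7*5 = -35)
(1361 - 67*28)*(W(-56) - 766) = (1361 - 67*28)*(-35 - 766) = (1361 - 1876)*(-801) = -515*(-801) = 412515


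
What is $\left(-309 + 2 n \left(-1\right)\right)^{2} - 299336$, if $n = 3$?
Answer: $-200111$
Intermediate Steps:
$\left(-309 + 2 n \left(-1\right)\right)^{2} - 299336 = \left(-309 + 2 \cdot 3 \left(-1\right)\right)^{2} - 299336 = \left(-309 + 6 \left(-1\right)\right)^{2} - 299336 = \left(-309 - 6\right)^{2} - 299336 = \left(-315\right)^{2} - 299336 = 99225 - 299336 = -200111$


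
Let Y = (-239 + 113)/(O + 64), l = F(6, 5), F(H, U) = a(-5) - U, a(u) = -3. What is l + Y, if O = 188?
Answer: -17/2 ≈ -8.5000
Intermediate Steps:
F(H, U) = -3 - U
l = -8 (l = -3 - 1*5 = -3 - 5 = -8)
Y = -½ (Y = (-239 + 113)/(188 + 64) = -126/252 = -126*1/252 = -½ ≈ -0.50000)
l + Y = -8 - ½ = -17/2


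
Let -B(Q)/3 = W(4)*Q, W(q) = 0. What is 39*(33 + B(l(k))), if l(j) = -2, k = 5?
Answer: 1287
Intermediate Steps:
B(Q) = 0 (B(Q) = -0*Q = -3*0 = 0)
39*(33 + B(l(k))) = 39*(33 + 0) = 39*33 = 1287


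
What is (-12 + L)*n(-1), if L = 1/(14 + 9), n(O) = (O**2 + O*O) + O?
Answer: -275/23 ≈ -11.957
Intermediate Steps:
n(O) = O + 2*O**2 (n(O) = (O**2 + O**2) + O = 2*O**2 + O = O + 2*O**2)
L = 1/23 ≈ 0.043478
(-12 + L)*n(-1) = (-12 + 1/23)*(-(1 + 2*(-1))) = -(-275)*(1 - 2)/23 = -(-275)*(-1)/23 = -275/23*1 = -275/23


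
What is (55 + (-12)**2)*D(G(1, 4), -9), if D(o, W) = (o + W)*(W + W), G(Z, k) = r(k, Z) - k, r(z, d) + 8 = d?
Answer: 71640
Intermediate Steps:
r(z, d) = -8 + d
G(Z, k) = -8 + Z - k (G(Z, k) = (-8 + Z) - k = -8 + Z - k)
D(o, W) = 2*W*(W + o) (D(o, W) = (W + o)*(2*W) = 2*W*(W + o))
(55 + (-12)**2)*D(G(1, 4), -9) = (55 + (-12)**2)*(2*(-9)*(-9 + (-8 + 1 - 1*4))) = (55 + 144)*(2*(-9)*(-9 + (-8 + 1 - 4))) = 199*(2*(-9)*(-9 - 11)) = 199*(2*(-9)*(-20)) = 199*360 = 71640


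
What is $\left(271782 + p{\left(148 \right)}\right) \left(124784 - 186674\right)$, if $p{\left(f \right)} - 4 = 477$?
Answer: $-16850357070$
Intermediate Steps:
$p{\left(f \right)} = 481$ ($p{\left(f \right)} = 4 + 477 = 481$)
$\left(271782 + p{\left(148 \right)}\right) \left(124784 - 186674\right) = \left(271782 + 481\right) \left(124784 - 186674\right) = 272263 \left(124784 + \left(-202469 + 15795\right)\right) = 272263 \left(124784 - 186674\right) = 272263 \left(-61890\right) = -16850357070$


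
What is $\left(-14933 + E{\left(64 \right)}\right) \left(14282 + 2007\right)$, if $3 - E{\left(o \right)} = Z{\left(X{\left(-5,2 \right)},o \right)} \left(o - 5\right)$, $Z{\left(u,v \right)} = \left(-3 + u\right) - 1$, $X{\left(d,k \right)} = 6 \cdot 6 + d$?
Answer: $-269143147$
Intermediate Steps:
$X{\left(d,k \right)} = 36 + d$
$Z{\left(u,v \right)} = -4 + u$
$E{\left(o \right)} = 138 - 27 o$ ($E{\left(o \right)} = 3 - \left(-4 + \left(36 - 5\right)\right) \left(o - 5\right) = 3 - \left(-4 + 31\right) \left(-5 + o\right) = 3 - 27 \left(-5 + o\right) = 3 - \left(-135 + 27 o\right) = 138 - 27 o$)
$\left(-14933 + E{\left(64 \right)}\right) \left(14282 + 2007\right) = \left(-14933 + \left(138 - 1728\right)\right) \left(14282 + 2007\right) = \left(-14933 + \left(138 - 1728\right)\right) 16289 = \left(-14933 - 1590\right) 16289 = \left(-16523\right) 16289 = -269143147$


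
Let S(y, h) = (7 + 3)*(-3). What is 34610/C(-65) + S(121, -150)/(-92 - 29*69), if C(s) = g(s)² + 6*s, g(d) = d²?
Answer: 9353012/574777567 ≈ 0.016272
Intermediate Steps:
S(y, h) = -30 (S(y, h) = 10*(-3) = -30)
C(s) = s⁴ + 6*s (C(s) = (s²)² + 6*s = s⁴ + 6*s)
34610/C(-65) + S(121, -150)/(-92 - 29*69) = 34610/((-65*(6 + (-65)³))) - 30/(-92 - 29*69) = 34610/((-65*(6 - 274625))) - 30/(-92 - 2001) = 34610/((-65*(-274619))) - 30/(-2093) = 34610/17850235 - 30*(-1/2093) = 34610*(1/17850235) + 30/2093 = 6922/3570047 + 30/2093 = 9353012/574777567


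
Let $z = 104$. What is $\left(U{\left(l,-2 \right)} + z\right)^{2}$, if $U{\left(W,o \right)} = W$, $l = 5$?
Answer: $11881$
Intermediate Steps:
$\left(U{\left(l,-2 \right)} + z\right)^{2} = \left(5 + 104\right)^{2} = 109^{2} = 11881$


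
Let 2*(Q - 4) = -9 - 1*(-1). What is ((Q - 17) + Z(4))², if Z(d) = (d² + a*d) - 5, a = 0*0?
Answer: 36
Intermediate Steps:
a = 0
Z(d) = -5 + d² (Z(d) = (d² + 0*d) - 5 = (d² + 0) - 5 = d² - 5 = -5 + d²)
Q = 0 (Q = 4 + (-9 - 1*(-1))/2 = 4 + (-9 + 1)/2 = 4 + (½)*(-8) = 4 - 4 = 0)
((Q - 17) + Z(4))² = ((0 - 17) + (-5 + 4²))² = (-17 + (-5 + 16))² = (-17 + 11)² = (-6)² = 36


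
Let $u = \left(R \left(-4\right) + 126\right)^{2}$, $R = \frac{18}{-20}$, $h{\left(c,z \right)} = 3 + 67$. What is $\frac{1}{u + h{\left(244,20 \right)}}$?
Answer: $\frac{25}{421654} \approx 5.929 \cdot 10^{-5}$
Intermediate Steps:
$h{\left(c,z \right)} = 70$
$R = - \frac{9}{10}$ ($R = 18 \left(- \frac{1}{20}\right) = - \frac{9}{10} \approx -0.9$)
$u = \frac{419904}{25}$ ($u = \left(\left(- \frac{9}{10}\right) \left(-4\right) + 126\right)^{2} = \left(\frac{18}{5} + 126\right)^{2} = \left(\frac{648}{5}\right)^{2} = \frac{419904}{25} \approx 16796.0$)
$\frac{1}{u + h{\left(244,20 \right)}} = \frac{1}{\frac{419904}{25} + 70} = \frac{1}{\frac{421654}{25}} = \frac{25}{421654}$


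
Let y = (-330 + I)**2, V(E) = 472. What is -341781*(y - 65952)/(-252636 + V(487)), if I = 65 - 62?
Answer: 1273196367/22924 ≈ 55540.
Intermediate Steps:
I = 3
y = 106929 (y = (-330 + 3)**2 = (-327)**2 = 106929)
-341781*(y - 65952)/(-252636 + V(487)) = -341781*(106929 - 65952)/(-252636 + 472) = -341781/((-252164/40977)) = -341781/((-252164*1/40977)) = -341781/(-252164/40977) = -341781*(-40977/252164) = 1273196367/22924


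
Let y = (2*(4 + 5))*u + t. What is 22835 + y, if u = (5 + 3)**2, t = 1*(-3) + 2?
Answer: 23986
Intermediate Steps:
t = -1 (t = -3 + 2 = -1)
u = 64 (u = 8**2 = 64)
y = 1151 (y = (2*(4 + 5))*64 - 1 = (2*9)*64 - 1 = 18*64 - 1 = 1152 - 1 = 1151)
22835 + y = 22835 + 1151 = 23986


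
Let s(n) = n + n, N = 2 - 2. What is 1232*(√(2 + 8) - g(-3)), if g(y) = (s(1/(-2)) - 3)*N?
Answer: 1232*√10 ≈ 3895.9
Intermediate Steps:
N = 0
s(n) = 2*n
g(y) = 0 (g(y) = (2/(-2) - 3)*0 = (2*(-½) - 3)*0 = (-1 - 3)*0 = -4*0 = 0)
1232*(√(2 + 8) - g(-3)) = 1232*(√(2 + 8) - 1*0) = 1232*(√10 + 0) = 1232*√10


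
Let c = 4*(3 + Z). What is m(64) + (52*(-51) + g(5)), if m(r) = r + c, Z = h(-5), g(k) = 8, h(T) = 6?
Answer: -2544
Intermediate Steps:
Z = 6
c = 36 (c = 4*(3 + 6) = 4*9 = 36)
m(r) = 36 + r (m(r) = r + 36 = 36 + r)
m(64) + (52*(-51) + g(5)) = (36 + 64) + (52*(-51) + 8) = 100 + (-2652 + 8) = 100 - 2644 = -2544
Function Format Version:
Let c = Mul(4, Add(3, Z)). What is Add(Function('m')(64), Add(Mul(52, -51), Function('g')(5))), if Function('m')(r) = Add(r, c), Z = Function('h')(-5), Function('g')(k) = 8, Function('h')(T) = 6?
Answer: -2544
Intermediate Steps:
Z = 6
c = 36 (c = Mul(4, Add(3, 6)) = Mul(4, 9) = 36)
Function('m')(r) = Add(36, r) (Function('m')(r) = Add(r, 36) = Add(36, r))
Add(Function('m')(64), Add(Mul(52, -51), Function('g')(5))) = Add(Add(36, 64), Add(Mul(52, -51), 8)) = Add(100, Add(-2652, 8)) = Add(100, -2644) = -2544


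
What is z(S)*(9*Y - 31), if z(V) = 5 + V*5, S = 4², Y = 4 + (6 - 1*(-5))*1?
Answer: 8840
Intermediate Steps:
Y = 15 (Y = 4 + (6 + 5)*1 = 4 + 11*1 = 4 + 11 = 15)
S = 16
z(V) = 5 + 5*V
z(S)*(9*Y - 31) = (5 + 5*16)*(9*15 - 31) = (5 + 80)*(135 - 31) = 85*104 = 8840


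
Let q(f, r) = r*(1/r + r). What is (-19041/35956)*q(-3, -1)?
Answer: -19041/17978 ≈ -1.0591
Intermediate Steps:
q(f, r) = r*(r + 1/r) (q(f, r) = r*(1/r + r) = r*(r + 1/r))
(-19041/35956)*q(-3, -1) = (-19041/35956)*(1 + (-1)²) = (-19041*1/35956)*(1 + 1) = -19041/35956*2 = -19041/17978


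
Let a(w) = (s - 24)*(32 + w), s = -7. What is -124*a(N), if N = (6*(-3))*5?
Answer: -222952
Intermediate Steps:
N = -90 (N = -18*5 = -90)
a(w) = -992 - 31*w (a(w) = (-7 - 24)*(32 + w) = -31*(32 + w) = -992 - 31*w)
-124*a(N) = -124*(-992 - 31*(-90)) = -124*(-992 + 2790) = -124*1798 = -222952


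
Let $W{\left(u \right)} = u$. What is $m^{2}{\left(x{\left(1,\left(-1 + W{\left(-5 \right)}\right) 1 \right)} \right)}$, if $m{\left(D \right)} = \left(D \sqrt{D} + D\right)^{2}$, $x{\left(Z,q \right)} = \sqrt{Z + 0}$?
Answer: $16$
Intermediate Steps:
$x{\left(Z,q \right)} = \sqrt{Z}$
$m{\left(D \right)} = \left(D + D^{\frac{3}{2}}\right)^{2}$ ($m{\left(D \right)} = \left(D^{\frac{3}{2}} + D\right)^{2} = \left(D + D^{\frac{3}{2}}\right)^{2}$)
$m^{2}{\left(x{\left(1,\left(-1 + W{\left(-5 \right)}\right) 1 \right)} \right)} = \left(\left(\sqrt{1} + \left(\sqrt{1}\right)^{\frac{3}{2}}\right)^{2}\right)^{2} = \left(\left(1 + 1^{\frac{3}{2}}\right)^{2}\right)^{2} = \left(\left(1 + 1\right)^{2}\right)^{2} = \left(2^{2}\right)^{2} = 4^{2} = 16$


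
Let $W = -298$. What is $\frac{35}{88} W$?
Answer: $- \frac{5215}{44} \approx -118.52$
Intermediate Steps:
$\frac{35}{88} W = \frac{35}{88} \left(-298\right) = - \frac{5215}{44}$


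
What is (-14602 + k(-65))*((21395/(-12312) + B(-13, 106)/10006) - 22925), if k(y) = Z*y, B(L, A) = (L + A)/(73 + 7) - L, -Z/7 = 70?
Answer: -15223696131651007/38498085 ≈ -3.9544e+8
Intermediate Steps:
Z = -490 (Z = -7*70 = -490)
B(L, A) = -79*L/80 + A/80 (B(L, A) = (A + L)/80 - L = (A + L)*(1/80) - L = (A/80 + L/80) - L = -79*L/80 + A/80)
k(y) = -490*y
(-14602 + k(-65))*((21395/(-12312) + B(-13, 106)/10006) - 22925) = (-14602 - 490*(-65))*((21395/(-12312) + (-79/80*(-13) + (1/80)*106)/10006) - 22925) = (-14602 + 31850)*((21395*(-1/12312) + (1027/80 + 53/40)*(1/10006)) - 22925) = 17248*((-21395/12312 + (1133/80)*(1/10006)) - 22925) = 17248*((-21395/12312 + 1133/800480) - 22925) = 17248*(-2139040013/1231938720 - 22925) = 17248*(-28244334196013/1231938720) = -15223696131651007/38498085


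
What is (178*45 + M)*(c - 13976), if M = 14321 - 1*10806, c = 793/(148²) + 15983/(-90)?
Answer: -32156764134355/197136 ≈ -1.6312e+8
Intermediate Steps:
c = -175010131/985680 (c = 793/21904 + 15983*(-1/90) = 793*(1/21904) - 15983/90 = 793/21904 - 15983/90 = -175010131/985680 ≈ -177.55)
M = 3515 (M = 14321 - 10806 = 3515)
(178*45 + M)*(c - 13976) = (178*45 + 3515)*(-175010131/985680 - 13976) = (8010 + 3515)*(-13950873811/985680) = 11525*(-13950873811/985680) = -32156764134355/197136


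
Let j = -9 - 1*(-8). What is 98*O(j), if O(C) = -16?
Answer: -1568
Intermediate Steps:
j = -1 (j = -9 + 8 = -1)
98*O(j) = 98*(-16) = -1568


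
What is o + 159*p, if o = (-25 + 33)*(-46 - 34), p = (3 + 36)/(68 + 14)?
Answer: -46279/82 ≈ -564.38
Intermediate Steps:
p = 39/82 ≈ 0.47561
o = -640 (o = 8*(-80) = -640)
o + 159*p = -640 + 159*(39/82) = -640 + 6201/82 = -46279/82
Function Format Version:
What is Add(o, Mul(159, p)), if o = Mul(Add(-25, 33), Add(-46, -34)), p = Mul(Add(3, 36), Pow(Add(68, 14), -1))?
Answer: Rational(-46279, 82) ≈ -564.38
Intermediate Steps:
p = Rational(39, 82) (p = Mul(39, Pow(82, -1)) = Mul(39, Rational(1, 82)) = Rational(39, 82) ≈ 0.47561)
o = -640 (o = Mul(8, -80) = -640)
Add(o, Mul(159, p)) = Add(-640, Mul(159, Rational(39, 82))) = Add(-640, Rational(6201, 82)) = Rational(-46279, 82)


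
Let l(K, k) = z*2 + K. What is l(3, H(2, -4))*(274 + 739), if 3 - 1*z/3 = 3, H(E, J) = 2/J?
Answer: 3039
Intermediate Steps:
z = 0 (z = 9 - 3*3 = 9 - 9 = 0)
l(K, k) = K (l(K, k) = 0*2 + K = 0 + K = K)
l(3, H(2, -4))*(274 + 739) = 3*(274 + 739) = 3*1013 = 3039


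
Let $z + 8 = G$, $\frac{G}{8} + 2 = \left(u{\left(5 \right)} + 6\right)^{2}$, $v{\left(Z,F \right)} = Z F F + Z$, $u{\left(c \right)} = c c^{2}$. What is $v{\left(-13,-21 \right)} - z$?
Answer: $-143010$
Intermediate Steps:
$u{\left(c \right)} = c^{3}$
$v{\left(Z,F \right)} = Z + Z F^{2}$ ($v{\left(Z,F \right)} = F Z F + Z = Z F^{2} + Z = Z + Z F^{2}$)
$G = 137272$ ($G = -16 + 8 \left(5^{3} + 6\right)^{2} = -16 + 8 \left(125 + 6\right)^{2} = -16 + 8 \cdot 131^{2} = -16 + 8 \cdot 17161 = -16 + 137288 = 137272$)
$z = 137264$ ($z = -8 + 137272 = 137264$)
$v{\left(-13,-21 \right)} - z = - 13 \left(1 + \left(-21\right)^{2}\right) - 137264 = - 13 \left(1 + 441\right) - 137264 = \left(-13\right) 442 - 137264 = -5746 - 137264 = -143010$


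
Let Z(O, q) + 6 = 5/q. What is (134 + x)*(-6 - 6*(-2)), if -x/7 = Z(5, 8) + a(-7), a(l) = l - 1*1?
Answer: 5463/4 ≈ 1365.8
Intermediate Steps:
Z(O, q) = -6 + 5/q
a(l) = -1 + l (a(l) = l - 1 = -1 + l)
x = 749/8 (x = -7*((-6 + 5/8) + (-1 - 7)) = -7*((-6 + 5*(⅛)) - 8) = -7*((-6 + 5/8) - 8) = -7*(-43/8 - 8) = -7*(-107/8) = 749/8 ≈ 93.625)
(134 + x)*(-6 - 6*(-2)) = (134 + 749/8)*(-6 - 6*(-2)) = 1821*(-6 + 12)/8 = (1821/8)*6 = 5463/4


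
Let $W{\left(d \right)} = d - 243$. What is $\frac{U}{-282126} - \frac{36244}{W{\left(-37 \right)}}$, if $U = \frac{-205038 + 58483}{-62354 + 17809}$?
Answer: $\frac{5693615961701}{43985559345} \approx 129.44$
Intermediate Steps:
$W{\left(d \right)} = -243 + d$
$U = \frac{29311}{8909}$ ($U = - \frac{146555}{-44545} = \left(-146555\right) \left(- \frac{1}{44545}\right) = \frac{29311}{8909} \approx 3.29$)
$\frac{U}{-282126} - \frac{36244}{W{\left(-37 \right)}} = \frac{29311}{8909 \left(-282126\right)} - \frac{36244}{-243 - 37} = \frac{29311}{8909} \left(- \frac{1}{282126}\right) - \frac{36244}{-280} = - \frac{29311}{2513460534} - - \frac{9061}{70} = - \frac{29311}{2513460534} + \frac{9061}{70} = \frac{5693615961701}{43985559345}$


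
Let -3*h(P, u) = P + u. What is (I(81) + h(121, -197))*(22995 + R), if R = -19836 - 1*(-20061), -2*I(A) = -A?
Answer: 1528650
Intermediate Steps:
I(A) = A/2 (I(A) = -(-1)*A/2 = A/2)
R = 225 (R = -19836 + 20061 = 225)
h(P, u) = -P/3 - u/3 (h(P, u) = -(P + u)/3 = -P/3 - u/3)
(I(81) + h(121, -197))*(22995 + R) = ((½)*81 + (-⅓*121 - ⅓*(-197)))*(22995 + 225) = (81/2 + (-121/3 + 197/3))*23220 = (81/2 + 76/3)*23220 = (395/6)*23220 = 1528650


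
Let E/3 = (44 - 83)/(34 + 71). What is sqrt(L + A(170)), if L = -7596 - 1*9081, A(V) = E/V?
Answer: I*sqrt(23616308982)/1190 ≈ 129.14*I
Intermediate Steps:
E = -39/35 (E = 3*((44 - 83)/(34 + 71)) = 3*(-39/105) = 3*(-39*1/105) = 3*(-13/35) = -39/35 ≈ -1.1143)
A(V) = -39/(35*V)
L = -16677 (L = -7596 - 9081 = -16677)
sqrt(L + A(170)) = sqrt(-16677 - 39/35/170) = sqrt(-16677 - 39/35*1/170) = sqrt(-16677 - 39/5950) = sqrt(-99228189/5950) = I*sqrt(23616308982)/1190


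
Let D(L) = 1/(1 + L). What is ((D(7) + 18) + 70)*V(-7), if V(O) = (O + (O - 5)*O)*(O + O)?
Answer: -379995/4 ≈ -94999.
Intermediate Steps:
V(O) = 2*O*(O + O*(-5 + O)) (V(O) = (O + (-5 + O)*O)*(2*O) = (O + O*(-5 + O))*(2*O) = 2*O*(O + O*(-5 + O)))
((D(7) + 18) + 70)*V(-7) = ((1/(1 + 7) + 18) + 70)*(2*(-7)²*(-4 - 7)) = ((1/8 + 18) + 70)*(2*49*(-11)) = ((⅛ + 18) + 70)*(-1078) = (145/8 + 70)*(-1078) = (705/8)*(-1078) = -379995/4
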